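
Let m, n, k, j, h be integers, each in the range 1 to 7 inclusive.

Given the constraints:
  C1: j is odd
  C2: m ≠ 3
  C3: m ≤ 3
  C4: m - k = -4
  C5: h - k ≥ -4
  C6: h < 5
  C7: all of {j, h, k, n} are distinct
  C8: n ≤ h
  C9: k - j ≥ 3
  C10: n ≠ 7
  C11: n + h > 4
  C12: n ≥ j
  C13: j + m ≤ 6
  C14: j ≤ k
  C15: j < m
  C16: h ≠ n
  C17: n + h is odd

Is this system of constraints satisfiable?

Satisfiable

Setting (m, n, k, j, h) = (2, 3, 6, 1, 4) satisfies everything: constraint 4: m - k = -4; constraint 5: h - k = -2; constraint 9: k - j = 5, and the others follow.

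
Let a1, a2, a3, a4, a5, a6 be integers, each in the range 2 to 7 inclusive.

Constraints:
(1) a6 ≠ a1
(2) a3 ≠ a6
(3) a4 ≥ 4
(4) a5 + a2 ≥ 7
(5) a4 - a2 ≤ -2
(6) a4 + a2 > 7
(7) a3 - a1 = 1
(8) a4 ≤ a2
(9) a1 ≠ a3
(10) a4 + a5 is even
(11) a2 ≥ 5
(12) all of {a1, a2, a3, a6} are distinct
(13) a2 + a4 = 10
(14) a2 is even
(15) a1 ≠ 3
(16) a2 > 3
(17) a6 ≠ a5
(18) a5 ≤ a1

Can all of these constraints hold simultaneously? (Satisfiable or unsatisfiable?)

Take a1 = 4, a2 = 6, a3 = 5, a4 = 4, a5 = 4, a6 = 3. Then constraint 4: a5 + a2 = 10; constraint 5: a4 - a2 = -2, and every other listed constraint is also met.

Satisfiable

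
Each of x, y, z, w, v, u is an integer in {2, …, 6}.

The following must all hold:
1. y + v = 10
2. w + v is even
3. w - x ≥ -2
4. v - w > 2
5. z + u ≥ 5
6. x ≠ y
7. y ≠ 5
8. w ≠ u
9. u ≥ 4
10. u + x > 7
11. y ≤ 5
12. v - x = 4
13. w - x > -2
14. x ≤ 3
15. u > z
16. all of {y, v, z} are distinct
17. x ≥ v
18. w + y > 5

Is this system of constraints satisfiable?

Unsatisfiable

From constraint 11: y ≤ 5. From constraints 14 and 17: v ≤ x ≤ 3. Hence y + v ≤ 8. But constraint 1 requires y + v = 10, and 10 > 8. Contradiction.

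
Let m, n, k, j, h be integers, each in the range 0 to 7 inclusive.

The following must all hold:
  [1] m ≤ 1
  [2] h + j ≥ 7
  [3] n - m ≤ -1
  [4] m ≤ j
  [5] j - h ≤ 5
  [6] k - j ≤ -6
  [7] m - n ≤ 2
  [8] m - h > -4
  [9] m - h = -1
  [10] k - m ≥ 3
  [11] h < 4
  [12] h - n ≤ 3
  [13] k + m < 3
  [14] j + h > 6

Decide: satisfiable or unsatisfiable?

Unsatisfiable

Constraints 3, 5, 6, 10, and 12 give m − n ≥ 1, n − h ≥ -3, h − j ≥ -5, j − k ≥ 6, k − m ≥ 3.
Adding all 5 inequalities: the left sides telescope to 0, and the right sides sum to 1 + (-3) + (-5) + 6 + 3 = 2. So 0 ≥ 2, which is false.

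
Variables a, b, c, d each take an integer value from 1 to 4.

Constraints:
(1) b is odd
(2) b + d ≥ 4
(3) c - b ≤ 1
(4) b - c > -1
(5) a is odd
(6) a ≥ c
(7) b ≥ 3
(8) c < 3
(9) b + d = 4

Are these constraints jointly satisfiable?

Satisfiable

One satisfying assignment is a = 3, b = 3, c = 1, d = 1.
For the less obvious constraints — constraint 2: b + d = 4; constraint 3: c - b = -2; constraint 4: b - c = 2 — and the others hold by inspection.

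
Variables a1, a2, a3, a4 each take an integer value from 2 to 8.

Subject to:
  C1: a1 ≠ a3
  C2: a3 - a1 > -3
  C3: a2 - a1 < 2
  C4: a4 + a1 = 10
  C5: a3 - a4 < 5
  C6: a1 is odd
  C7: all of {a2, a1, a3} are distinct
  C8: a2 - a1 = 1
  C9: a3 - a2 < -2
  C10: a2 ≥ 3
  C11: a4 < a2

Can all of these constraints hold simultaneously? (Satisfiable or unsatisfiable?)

Satisfiable

Try a1 = 7, a2 = 8, a3 = 5, a4 = 3.
Check constraint 2: a3 - a1 = -2; constraint 3: a2 - a1 = 1. The remaining constraints are straightforward to verify.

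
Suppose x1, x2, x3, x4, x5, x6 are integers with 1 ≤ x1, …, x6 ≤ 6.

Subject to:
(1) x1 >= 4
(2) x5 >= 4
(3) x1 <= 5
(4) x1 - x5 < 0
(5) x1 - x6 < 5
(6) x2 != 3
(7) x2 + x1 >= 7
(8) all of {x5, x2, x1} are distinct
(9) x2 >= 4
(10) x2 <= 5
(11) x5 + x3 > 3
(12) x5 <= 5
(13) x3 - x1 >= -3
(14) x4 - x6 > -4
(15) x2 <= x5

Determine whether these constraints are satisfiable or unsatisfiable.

Unsatisfiable

Constraints 1, 2, 3, 9, 10, and 12 confine each of x5, x2, x1 to the 2 values {4, 5}.
Constraint 8 requires all 3 of them to be distinct, but only 2 values are available — impossible by the pigeonhole principle.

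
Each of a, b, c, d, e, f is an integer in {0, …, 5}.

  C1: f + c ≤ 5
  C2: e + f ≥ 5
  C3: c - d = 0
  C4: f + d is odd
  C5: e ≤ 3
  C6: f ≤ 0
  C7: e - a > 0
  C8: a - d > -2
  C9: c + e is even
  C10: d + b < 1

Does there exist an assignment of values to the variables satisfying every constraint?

From constraint 5: e ≤ 3. From constraint 6: f ≤ 0. Hence e + f ≤ 3. But constraint 2 requires e + f ≥ 5, and 5 > 3. Contradiction.

Unsatisfiable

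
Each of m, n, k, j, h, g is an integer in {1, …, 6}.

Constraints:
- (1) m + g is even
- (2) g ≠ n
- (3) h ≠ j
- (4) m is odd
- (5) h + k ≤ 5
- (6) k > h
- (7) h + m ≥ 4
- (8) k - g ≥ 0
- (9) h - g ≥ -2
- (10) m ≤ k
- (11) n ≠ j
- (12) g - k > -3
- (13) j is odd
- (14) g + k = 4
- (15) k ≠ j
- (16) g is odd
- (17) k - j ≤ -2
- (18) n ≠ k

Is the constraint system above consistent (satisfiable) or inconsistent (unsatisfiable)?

Take m = 3, n = 2, k = 3, j = 5, h = 2, g = 1. Then constraint 5: h + k = 5; constraint 7: h + m = 5; constraint 8: k - g = 2, and every other listed constraint is also met.

Satisfiable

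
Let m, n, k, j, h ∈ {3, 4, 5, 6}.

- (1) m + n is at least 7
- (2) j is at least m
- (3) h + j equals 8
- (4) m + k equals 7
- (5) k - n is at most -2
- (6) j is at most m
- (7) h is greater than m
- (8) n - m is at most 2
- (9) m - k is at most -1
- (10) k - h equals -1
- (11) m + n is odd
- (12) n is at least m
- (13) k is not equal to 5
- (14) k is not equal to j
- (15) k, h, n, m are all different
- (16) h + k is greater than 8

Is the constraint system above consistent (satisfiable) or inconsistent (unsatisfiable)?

Constraints 5, 8, and 9 give k − m ≥ 1, m − n ≥ -2, n − k ≥ 2.
Adding all 3 inequalities: the left sides telescope to 0, and the right sides sum to 1 + (-2) + 2 = 1. So 0 ≥ 1, which is false.

Unsatisfiable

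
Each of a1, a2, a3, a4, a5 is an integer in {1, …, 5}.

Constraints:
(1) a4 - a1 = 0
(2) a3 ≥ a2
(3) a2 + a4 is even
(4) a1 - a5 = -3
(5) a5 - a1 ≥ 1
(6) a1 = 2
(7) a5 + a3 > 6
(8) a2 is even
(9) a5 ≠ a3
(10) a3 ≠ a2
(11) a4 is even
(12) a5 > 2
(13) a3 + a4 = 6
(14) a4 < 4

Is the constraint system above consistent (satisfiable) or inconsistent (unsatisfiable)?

Satisfiable

Setting (a1, a2, a3, a4, a5) = (2, 2, 4, 2, 5) satisfies everything: constraint 1: a4 - a1 = 0; constraint 4: a1 - a5 = -3; constraint 5: a5 - a1 = 3, and the others follow.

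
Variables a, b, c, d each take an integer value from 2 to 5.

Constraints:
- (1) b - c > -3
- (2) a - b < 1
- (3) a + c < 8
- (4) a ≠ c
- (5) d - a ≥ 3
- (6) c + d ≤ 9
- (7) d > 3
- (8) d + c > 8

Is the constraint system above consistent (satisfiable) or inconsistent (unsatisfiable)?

The assignment a = 2, b = 2, c = 4, d = 5 works:
  constraint 1 holds since b - c = -2.
  constraint 2 holds since a - b = 0.
The rest check out directly.

Satisfiable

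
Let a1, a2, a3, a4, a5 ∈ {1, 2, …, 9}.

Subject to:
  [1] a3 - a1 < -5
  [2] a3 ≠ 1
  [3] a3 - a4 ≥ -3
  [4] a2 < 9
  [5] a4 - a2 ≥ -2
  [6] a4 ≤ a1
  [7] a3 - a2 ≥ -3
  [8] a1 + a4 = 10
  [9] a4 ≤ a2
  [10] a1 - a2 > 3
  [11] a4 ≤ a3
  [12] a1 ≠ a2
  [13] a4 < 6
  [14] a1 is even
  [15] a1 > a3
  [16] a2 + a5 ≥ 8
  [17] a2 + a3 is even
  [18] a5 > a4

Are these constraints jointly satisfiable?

Satisfiable

Take a1 = 8, a2 = 2, a3 = 2, a4 = 2, a5 = 8. Then constraint 1: a3 - a1 = -6; constraint 3: a3 - a4 = 0, and every other listed constraint is also met.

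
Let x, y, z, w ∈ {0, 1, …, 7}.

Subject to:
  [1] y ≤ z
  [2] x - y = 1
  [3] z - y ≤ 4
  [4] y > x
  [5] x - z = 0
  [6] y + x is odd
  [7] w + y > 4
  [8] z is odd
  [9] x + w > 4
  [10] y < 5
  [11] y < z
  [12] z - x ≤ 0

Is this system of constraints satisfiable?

Unsatisfiable

Constraints 4, 11, and 12 give x < y, y < z, z ≤ x. Chaining: x < y < z ≤ x, which forces x < x — impossible.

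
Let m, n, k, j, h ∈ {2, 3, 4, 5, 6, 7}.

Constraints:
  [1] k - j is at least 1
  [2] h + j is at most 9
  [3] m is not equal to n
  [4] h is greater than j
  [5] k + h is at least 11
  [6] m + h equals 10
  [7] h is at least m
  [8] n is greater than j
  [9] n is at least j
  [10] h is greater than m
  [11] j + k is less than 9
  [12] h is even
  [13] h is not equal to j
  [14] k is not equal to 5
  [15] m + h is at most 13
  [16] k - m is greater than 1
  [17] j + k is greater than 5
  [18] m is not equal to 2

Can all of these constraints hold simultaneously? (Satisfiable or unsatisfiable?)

Take m = 4, n = 6, k = 6, j = 2, h = 6. Then constraint 1: k - j = 4; constraint 2: h + j = 8, and every other listed constraint is also met.

Satisfiable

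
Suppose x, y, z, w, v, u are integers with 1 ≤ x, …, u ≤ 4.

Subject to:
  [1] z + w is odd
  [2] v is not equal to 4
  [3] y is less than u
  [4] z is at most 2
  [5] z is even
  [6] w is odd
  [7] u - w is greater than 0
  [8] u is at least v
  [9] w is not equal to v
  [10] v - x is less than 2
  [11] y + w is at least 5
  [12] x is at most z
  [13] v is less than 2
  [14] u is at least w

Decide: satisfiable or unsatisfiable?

Satisfiable

The assignment x = 1, y = 3, z = 2, w = 3, v = 1, u = 4 works:
  constraint 7 holds since u - w = 1.
  constraint 10 holds since v - x = 0.
  constraint 11 holds since y + w = 6.
The rest check out directly.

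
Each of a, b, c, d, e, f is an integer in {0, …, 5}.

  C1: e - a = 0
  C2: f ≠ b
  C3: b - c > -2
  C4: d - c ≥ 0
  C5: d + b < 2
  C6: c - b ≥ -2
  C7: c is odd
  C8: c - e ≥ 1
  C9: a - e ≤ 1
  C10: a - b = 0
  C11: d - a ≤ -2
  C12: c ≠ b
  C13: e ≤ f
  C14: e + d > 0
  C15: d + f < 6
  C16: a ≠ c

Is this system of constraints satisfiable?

Constraints 4, 8, 9, and 11 give c − e ≥ 1, e − a ≥ -1, a − d ≥ 2, d − c ≥ 0.
Adding all 4 inequalities: the left sides telescope to 0, and the right sides sum to 1 + (-1) + 2 + 0 = 2. So 0 ≥ 2, which is false.

Unsatisfiable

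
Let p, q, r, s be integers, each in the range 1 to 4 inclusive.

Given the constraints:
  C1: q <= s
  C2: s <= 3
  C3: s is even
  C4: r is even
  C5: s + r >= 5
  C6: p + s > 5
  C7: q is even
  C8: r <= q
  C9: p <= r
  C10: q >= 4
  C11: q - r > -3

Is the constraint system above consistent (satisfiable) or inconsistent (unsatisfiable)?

Unsatisfiable

From constraint 10: q ≥ 4. From constraints 1 and 2: q ≤ s and s ≤ 3, so q ≤ 3. But 3 < 4, so no value of q works.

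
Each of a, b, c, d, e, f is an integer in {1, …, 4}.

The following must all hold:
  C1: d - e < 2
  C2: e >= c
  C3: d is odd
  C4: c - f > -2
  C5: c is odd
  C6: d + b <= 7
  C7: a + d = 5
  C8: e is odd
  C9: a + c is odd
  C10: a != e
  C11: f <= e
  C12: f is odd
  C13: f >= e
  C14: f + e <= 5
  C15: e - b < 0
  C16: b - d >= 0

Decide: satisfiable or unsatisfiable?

Try a = 4, b = 4, c = 1, d = 1, e = 1, f = 1.
Check constraint 1: d - e = 0; constraint 4: c - f = 0; constraint 6: d + b = 5. The remaining constraints are straightforward to verify.

Satisfiable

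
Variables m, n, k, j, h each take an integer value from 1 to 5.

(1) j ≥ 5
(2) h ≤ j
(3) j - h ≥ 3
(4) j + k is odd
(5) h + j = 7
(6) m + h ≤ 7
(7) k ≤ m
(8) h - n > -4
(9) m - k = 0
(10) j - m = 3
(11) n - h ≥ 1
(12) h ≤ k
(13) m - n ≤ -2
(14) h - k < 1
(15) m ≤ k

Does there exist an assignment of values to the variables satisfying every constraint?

Try m = 2, n = 5, k = 2, j = 5, h = 2.
Check constraint 3: j - h = 3; constraint 5: h + j = 7; constraint 6: m + h = 4. The remaining constraints are straightforward to verify.

Satisfiable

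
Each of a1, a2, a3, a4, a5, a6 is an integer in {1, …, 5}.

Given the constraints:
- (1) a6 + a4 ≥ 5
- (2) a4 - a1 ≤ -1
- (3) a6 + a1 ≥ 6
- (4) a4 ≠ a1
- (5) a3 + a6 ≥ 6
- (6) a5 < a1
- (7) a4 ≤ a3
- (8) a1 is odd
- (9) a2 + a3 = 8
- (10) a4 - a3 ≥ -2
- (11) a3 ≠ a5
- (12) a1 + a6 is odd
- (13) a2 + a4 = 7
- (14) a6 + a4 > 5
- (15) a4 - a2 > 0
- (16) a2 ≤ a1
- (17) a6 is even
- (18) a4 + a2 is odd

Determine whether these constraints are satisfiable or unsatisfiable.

Satisfiable

One satisfying assignment is a1 = 5, a2 = 3, a3 = 5, a4 = 4, a5 = 2, a6 = 2.
For the less obvious constraints — constraint 1: a6 + a4 = 6; constraint 2: a4 - a1 = -1 — and the others hold by inspection.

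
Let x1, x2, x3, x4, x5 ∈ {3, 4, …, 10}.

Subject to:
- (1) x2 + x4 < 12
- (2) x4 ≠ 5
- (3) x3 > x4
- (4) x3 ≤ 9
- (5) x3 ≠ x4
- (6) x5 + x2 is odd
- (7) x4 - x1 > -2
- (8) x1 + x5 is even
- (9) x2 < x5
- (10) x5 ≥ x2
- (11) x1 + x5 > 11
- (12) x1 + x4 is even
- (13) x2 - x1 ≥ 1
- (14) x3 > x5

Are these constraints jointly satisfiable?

Satisfiable

The assignment x1 = 4, x2 = 7, x3 = 9, x4 = 4, x5 = 8 works:
  constraint 1 holds since x2 + x4 = 11.
  constraint 7 holds since x4 - x1 = 0.
The rest check out directly.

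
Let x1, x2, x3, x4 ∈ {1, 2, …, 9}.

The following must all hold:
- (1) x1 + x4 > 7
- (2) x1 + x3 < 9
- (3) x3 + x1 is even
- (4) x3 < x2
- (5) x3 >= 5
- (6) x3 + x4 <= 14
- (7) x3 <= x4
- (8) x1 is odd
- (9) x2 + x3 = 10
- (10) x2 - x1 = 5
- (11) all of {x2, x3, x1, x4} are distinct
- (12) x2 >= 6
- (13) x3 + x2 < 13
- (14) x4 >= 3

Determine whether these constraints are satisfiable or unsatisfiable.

Unsatisfiable

From constraint 12: x2 ≥ 6. From constraint 5: x3 ≥ 5. Hence x2 + x3 ≥ 11. But constraint 9 requires x2 + x3 = 10, and 10 < 11. Contradiction.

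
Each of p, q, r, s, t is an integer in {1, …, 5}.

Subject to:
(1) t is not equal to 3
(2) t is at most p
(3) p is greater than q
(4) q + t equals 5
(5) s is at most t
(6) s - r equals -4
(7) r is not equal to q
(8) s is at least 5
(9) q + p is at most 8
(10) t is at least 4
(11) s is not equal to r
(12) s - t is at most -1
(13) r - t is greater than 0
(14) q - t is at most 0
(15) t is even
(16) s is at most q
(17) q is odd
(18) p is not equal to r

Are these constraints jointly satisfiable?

From constraints 8 and 16: q ≥ s ≥ 5. From constraints 2 and 10: p ≥ t ≥ 4. Hence q + p ≥ 9. But constraint 9 requires q + p ≤ 8, and 8 < 9. Contradiction.

Unsatisfiable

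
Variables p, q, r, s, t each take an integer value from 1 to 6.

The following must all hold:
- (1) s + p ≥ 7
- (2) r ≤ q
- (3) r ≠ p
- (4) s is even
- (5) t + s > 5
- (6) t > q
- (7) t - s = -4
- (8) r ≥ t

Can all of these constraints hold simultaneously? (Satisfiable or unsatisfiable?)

Constraints 2, 6, and 8 give q < t, t ≤ r, r ≤ q. Chaining: q < t ≤ r ≤ q, which forces q < q — impossible.

Unsatisfiable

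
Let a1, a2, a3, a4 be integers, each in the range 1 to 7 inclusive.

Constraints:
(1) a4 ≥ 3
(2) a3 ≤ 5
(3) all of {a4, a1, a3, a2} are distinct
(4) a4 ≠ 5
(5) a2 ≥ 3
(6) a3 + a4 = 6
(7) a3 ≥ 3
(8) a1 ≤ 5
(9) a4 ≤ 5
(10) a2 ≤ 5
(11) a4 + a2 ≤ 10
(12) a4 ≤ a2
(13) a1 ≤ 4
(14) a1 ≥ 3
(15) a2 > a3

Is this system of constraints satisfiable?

Unsatisfiable

Constraints 1, 2, 5, 7, 8, 9, 10, and 14 confine each of a4, a1, a3, a2 to the 3 values {3, …, 5}.
Constraint 3 requires all 4 of them to be distinct, but only 3 values are available — impossible by the pigeonhole principle.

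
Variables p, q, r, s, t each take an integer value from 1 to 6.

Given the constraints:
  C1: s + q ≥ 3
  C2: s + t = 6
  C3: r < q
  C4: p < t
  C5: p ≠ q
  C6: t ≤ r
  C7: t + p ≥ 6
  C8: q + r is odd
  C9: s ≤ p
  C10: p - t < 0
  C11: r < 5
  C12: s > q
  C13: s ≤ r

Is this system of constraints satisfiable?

Constraints 3, 4, 6, 9, and 12 give s ≤ p, p < t, t ≤ r, r < q, q < s. Chaining: s ≤ p < t ≤ r < q < s, which forces s < s — impossible.

Unsatisfiable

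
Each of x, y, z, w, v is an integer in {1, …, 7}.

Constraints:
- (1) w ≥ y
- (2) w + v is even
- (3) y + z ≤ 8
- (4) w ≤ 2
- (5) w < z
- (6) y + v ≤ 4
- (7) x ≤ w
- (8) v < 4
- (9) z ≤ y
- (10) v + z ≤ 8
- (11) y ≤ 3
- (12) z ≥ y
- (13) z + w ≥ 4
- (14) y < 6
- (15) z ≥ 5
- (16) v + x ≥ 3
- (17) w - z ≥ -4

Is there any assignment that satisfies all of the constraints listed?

From constraints 9 and 15: y ≥ z and z ≥ 5, so y ≥ 5. From constraints 1 and 4: y ≤ w and w ≤ 2, so y ≤ 2. But 2 < 5, so no value of y works.

Unsatisfiable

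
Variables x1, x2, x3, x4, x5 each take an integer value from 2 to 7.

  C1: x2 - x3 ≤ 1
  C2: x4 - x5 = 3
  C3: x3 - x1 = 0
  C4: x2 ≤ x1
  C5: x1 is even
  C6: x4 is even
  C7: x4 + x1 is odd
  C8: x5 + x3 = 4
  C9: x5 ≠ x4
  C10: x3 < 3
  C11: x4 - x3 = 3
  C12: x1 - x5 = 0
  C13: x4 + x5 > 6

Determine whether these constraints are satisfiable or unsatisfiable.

Constraint 6 makes x4 even and constraint 5 makes x1 even, so x4 + x1 must be even. Constraint 7 says x4 + x1 is odd — contradiction.

Unsatisfiable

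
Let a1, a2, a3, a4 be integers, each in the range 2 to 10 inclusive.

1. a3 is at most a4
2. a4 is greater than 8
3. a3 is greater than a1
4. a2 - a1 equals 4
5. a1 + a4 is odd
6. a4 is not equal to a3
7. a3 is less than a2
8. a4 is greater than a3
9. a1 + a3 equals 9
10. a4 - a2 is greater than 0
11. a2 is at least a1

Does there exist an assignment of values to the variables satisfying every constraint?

Satisfiable

Take a1 = 3, a2 = 7, a3 = 6, a4 = 10. Then constraint 4: a2 - a1 = 4; constraint 9: a1 + a3 = 9; constraint 10: a4 - a2 = 3, and every other listed constraint is also met.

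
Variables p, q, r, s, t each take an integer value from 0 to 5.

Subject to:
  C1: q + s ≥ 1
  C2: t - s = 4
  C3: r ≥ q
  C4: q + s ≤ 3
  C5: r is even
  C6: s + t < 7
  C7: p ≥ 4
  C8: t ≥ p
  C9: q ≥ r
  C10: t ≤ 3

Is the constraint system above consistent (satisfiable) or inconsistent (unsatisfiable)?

Unsatisfiable

From constraint 7: p ≥ 4. From constraints 8 and 10: p ≤ t and t ≤ 3, so p ≤ 3. But 3 < 4, so no value of p works.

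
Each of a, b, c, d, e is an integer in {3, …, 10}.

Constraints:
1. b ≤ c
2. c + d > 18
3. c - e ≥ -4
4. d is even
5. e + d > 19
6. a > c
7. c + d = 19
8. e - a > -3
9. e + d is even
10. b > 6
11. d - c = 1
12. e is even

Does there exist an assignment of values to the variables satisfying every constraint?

Satisfiable

Take a = 10, b = 7, c = 9, d = 10, e = 10. Then constraint 2: c + d = 19; constraint 3: c - e = -1, and every other listed constraint is also met.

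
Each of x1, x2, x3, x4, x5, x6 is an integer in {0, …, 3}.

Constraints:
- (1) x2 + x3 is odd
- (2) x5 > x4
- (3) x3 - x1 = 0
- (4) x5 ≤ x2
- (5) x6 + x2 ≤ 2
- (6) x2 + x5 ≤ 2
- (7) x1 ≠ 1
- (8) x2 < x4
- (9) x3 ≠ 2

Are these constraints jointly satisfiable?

Unsatisfiable

Constraints 2, 4, and 8 give x4 < x5, x5 ≤ x2, x2 < x4. Chaining: x4 < x5 ≤ x2 < x4, which forces x4 < x4 — impossible.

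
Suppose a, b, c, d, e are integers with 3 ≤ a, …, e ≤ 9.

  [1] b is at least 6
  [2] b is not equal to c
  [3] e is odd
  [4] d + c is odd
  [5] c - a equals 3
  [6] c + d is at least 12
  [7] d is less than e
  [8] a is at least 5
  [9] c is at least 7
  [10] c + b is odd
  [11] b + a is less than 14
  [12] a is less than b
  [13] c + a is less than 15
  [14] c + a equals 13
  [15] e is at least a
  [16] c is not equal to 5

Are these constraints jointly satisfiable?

Take a = 5, b = 7, c = 8, d = 5, e = 9. Then constraint 5: c - a = 3; constraint 6: c + d = 13; constraint 11: b + a = 12, and every other listed constraint is also met.

Satisfiable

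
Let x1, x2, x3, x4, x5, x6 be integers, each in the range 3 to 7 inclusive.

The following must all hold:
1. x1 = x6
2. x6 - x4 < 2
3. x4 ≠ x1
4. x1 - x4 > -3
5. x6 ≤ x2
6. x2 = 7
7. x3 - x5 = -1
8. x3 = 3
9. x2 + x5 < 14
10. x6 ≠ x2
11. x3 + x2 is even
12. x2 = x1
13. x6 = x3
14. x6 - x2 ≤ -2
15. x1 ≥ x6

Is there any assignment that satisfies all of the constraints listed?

Constraint 6 fixes x2 = 7 and constraint 8 fixes x3 = 3. Constraints 1, 12, and 13 give x2 = x1 = x6 = x3, so x2 = x3. But 7 ≠ 3 — contradiction.

Unsatisfiable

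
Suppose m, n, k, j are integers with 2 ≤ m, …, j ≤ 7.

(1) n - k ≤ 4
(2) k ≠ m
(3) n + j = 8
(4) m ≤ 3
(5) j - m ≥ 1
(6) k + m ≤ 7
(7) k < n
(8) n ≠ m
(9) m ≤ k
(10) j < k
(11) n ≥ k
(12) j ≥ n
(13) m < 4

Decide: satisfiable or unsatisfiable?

Constraints 10, 11, and 12 give n ≤ j, j < k, k ≤ n. Chaining: n ≤ j < k ≤ n, which forces n < n — impossible.

Unsatisfiable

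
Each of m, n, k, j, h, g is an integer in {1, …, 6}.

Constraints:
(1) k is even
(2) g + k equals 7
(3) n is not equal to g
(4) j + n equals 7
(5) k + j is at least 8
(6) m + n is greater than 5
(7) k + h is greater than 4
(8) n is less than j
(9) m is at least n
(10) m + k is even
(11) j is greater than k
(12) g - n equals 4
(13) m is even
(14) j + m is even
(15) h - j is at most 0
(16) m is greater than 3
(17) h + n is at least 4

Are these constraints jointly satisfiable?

Setting (m, n, k, j, h, g) = (6, 1, 2, 6, 4, 5) satisfies everything: constraint 2: g + k = 7; constraint 4: j + n = 7; constraint 5: k + j = 8, and the others follow.

Satisfiable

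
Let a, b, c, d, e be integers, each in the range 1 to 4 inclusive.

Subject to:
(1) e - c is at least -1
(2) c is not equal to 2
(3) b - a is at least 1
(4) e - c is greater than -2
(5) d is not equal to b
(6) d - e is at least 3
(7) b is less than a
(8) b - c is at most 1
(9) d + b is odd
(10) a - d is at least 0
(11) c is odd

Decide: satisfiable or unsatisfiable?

Unsatisfiable

Constraints 1, 3, 6, 8, and 10 give e − c ≥ -1, c − b ≥ -1, b − a ≥ 1, a − d ≥ 0, d − e ≥ 3.
Adding all 5 inequalities: the left sides telescope to 0, and the right sides sum to (-1) + (-1) + 1 + 0 + 3 = 2. So 0 ≥ 2, which is false.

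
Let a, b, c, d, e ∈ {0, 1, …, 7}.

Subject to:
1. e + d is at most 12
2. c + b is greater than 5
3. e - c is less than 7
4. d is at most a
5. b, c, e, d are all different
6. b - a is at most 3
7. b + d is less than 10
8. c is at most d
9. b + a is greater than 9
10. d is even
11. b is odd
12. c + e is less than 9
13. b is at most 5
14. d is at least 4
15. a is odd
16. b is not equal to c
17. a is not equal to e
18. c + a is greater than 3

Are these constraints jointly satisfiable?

One satisfying assignment is a = 5, b = 5, c = 1, d = 4, e = 6.
For the less obvious constraints — constraint 1: e + d = 10; constraint 2: c + b = 6 — and the others hold by inspection.

Satisfiable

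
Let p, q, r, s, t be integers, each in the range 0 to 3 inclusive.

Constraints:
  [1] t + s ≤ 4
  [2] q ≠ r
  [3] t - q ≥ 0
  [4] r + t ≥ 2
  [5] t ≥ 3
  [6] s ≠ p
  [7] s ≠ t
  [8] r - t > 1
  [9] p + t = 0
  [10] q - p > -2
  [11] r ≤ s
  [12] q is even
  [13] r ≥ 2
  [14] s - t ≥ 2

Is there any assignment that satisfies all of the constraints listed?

From constraint 5: t ≥ 3. From constraints 11 and 13: s ≥ r ≥ 2. Hence t + s ≥ 5. But constraint 1 requires t + s ≤ 4, and 4 < 5. Contradiction.

Unsatisfiable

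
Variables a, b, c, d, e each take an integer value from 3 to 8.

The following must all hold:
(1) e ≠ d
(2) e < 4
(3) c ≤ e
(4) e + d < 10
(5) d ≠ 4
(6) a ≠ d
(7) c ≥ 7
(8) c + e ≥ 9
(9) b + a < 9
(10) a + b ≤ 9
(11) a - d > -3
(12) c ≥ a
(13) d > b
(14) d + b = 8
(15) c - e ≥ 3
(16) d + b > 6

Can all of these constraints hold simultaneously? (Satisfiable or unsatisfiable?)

From constraints 3 and 7: e ≥ c and c ≥ 7, so e ≥ 7. From constraint 2: e ≤ 3. But 3 < 7, so no value of e works.

Unsatisfiable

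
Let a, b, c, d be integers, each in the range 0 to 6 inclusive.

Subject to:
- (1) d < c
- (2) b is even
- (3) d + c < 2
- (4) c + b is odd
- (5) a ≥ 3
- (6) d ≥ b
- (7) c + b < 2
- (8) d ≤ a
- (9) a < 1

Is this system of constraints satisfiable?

Unsatisfiable

From constraint 5: a ≥ 3. From constraint 9: a ≤ 0. But 0 < 3, so no value of a works.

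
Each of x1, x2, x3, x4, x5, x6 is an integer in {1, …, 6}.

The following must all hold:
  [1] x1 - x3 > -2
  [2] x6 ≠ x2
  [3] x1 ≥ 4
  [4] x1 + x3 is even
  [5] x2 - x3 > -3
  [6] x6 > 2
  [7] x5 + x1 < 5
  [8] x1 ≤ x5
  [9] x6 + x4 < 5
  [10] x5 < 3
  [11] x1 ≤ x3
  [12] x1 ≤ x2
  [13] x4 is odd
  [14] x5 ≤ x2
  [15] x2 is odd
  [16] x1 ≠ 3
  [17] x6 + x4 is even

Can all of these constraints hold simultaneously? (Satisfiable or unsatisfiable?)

Unsatisfiable

From constraints 3 and 8: x5 ≥ x1 and x1 ≥ 4, so x5 ≥ 4. From constraint 10: x5 ≤ 2. But 2 < 4, so no value of x5 works.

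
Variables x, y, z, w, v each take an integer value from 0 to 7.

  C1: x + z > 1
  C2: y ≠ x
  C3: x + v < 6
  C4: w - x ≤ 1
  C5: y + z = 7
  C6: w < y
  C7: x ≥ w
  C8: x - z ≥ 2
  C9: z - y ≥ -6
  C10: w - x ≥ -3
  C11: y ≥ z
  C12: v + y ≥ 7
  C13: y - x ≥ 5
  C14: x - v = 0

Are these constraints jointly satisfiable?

Constraints 8, 9, and 13 give z − y ≥ -6, y − x ≥ 5, x − z ≥ 2.
Adding all 3 inequalities: the left sides telescope to 0, and the right sides sum to (-6) + 5 + 2 = 1. So 0 ≥ 1, which is false.

Unsatisfiable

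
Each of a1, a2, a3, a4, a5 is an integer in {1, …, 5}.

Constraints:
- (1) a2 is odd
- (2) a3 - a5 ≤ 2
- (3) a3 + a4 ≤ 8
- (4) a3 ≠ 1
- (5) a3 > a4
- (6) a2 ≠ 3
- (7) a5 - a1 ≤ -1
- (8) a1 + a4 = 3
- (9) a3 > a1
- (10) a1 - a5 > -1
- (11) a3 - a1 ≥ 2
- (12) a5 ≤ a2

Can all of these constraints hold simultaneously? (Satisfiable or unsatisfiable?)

Unsatisfiable

Constraints 2, 7, and 11 give a5 − a3 ≥ -2, a3 − a1 ≥ 2, a1 − a5 ≥ 1.
Adding all 3 inequalities: the left sides telescope to 0, and the right sides sum to (-2) + 2 + 1 = 1. So 0 ≥ 1, which is false.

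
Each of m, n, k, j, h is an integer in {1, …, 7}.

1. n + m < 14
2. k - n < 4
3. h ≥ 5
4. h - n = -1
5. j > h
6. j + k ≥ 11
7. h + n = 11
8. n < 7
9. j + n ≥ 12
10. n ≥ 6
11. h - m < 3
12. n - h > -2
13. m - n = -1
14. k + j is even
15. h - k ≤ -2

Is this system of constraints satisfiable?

Try m = 5, n = 6, k = 7, j = 7, h = 5.
Check constraint 1: n + m = 11; constraint 2: k - n = 1. The remaining constraints are straightforward to verify.

Satisfiable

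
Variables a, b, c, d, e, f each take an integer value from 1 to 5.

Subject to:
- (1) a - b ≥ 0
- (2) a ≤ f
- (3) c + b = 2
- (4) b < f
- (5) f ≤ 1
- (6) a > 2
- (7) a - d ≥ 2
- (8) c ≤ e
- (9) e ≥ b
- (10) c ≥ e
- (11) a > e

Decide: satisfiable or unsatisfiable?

Unsatisfiable

From constraint 6: a ≥ 3. From constraints 2 and 5: a ≤ f and f ≤ 1, so a ≤ 1. But 1 < 3, so no value of a works.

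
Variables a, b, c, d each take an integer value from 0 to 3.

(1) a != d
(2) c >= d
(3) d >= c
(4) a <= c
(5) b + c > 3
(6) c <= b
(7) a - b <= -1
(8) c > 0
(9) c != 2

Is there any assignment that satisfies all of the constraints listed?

Take a = 1, b = 3, c = 3, d = 3. Then constraint 2: c = 3, d = 3; constraint 5: b + c = 6; constraint 7: a - b = -2, and every other listed constraint is also met.

Satisfiable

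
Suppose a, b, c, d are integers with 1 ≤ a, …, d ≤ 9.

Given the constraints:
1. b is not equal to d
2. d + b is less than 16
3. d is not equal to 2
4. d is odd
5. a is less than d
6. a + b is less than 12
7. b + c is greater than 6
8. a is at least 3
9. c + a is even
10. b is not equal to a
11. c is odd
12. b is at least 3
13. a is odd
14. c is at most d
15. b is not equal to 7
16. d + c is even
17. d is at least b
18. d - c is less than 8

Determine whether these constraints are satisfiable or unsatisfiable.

One satisfying assignment is a = 5, b = 6, c = 1, d = 7.
For the less obvious constraints — constraint 2: d + b = 13; constraint 6: a + b = 11 — and the others hold by inspection.

Satisfiable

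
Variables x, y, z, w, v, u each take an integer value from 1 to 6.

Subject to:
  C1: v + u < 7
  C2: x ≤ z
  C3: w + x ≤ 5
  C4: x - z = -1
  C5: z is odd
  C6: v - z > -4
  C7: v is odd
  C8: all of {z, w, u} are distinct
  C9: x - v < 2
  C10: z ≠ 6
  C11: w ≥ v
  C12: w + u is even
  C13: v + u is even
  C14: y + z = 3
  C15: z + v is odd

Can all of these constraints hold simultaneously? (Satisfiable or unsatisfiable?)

Constraint 5 makes z odd and constraint 7 makes v odd, so z + v must be even. Constraint 15 says z + v is odd — contradiction.

Unsatisfiable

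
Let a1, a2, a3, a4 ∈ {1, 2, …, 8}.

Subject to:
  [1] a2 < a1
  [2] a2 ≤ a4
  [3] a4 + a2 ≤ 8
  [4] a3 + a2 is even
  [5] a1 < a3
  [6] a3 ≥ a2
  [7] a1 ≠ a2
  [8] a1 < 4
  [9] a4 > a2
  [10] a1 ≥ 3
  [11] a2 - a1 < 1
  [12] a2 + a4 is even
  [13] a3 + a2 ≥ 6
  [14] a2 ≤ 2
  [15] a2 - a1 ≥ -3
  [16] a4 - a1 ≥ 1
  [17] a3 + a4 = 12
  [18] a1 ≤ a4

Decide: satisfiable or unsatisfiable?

Setting (a1, a2, a3, a4) = (3, 1, 7, 5) satisfies everything: constraint 3: a4 + a2 = 6; constraint 11: a2 - a1 = -2; constraint 13: a3 + a2 = 8, and the others follow.

Satisfiable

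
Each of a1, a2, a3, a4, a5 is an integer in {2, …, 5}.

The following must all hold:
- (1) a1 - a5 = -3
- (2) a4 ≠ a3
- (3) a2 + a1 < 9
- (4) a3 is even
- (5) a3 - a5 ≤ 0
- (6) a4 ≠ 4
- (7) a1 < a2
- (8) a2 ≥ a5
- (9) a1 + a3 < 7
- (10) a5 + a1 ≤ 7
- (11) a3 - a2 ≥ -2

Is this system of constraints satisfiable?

Setting (a1, a2, a3, a4, a5) = (2, 5, 4, 2, 5) satisfies everything: constraint 1: a1 - a5 = -3; constraint 3: a2 + a1 = 7, and the others follow.

Satisfiable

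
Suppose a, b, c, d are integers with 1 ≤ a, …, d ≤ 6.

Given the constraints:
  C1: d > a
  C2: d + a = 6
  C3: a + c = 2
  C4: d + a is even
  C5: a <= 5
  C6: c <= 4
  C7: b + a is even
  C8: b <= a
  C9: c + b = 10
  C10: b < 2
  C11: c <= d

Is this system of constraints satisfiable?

From constraint 6: c ≤ 4. From constraints 5 and 8: b ≤ a ≤ 5. Hence c + b ≤ 9. But constraint 9 requires c + b = 10, and 10 > 9. Contradiction.

Unsatisfiable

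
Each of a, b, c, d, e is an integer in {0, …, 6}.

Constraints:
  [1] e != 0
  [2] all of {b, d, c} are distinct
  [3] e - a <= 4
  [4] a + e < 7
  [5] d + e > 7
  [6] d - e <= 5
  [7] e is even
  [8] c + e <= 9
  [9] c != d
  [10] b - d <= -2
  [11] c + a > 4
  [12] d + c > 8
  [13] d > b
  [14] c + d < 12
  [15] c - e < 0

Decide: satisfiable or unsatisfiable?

Satisfiable

The assignment a = 2, b = 2, c = 3, d = 6, e = 4 works:
  constraint 3 holds since e - a = 2.
  constraint 4 holds since a + e = 6.
The rest check out directly.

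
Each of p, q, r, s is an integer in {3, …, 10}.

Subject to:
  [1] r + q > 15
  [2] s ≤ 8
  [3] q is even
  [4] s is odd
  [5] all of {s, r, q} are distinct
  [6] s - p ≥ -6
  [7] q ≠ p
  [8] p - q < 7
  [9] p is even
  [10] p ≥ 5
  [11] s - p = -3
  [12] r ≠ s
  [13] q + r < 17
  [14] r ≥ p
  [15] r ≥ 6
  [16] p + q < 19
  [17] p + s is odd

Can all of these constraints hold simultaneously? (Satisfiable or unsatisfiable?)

Satisfiable

One satisfying assignment is p = 10, q = 6, r = 10, s = 7.
For the less obvious constraints — constraint 1: r + q = 16; constraint 6: s - p = -3; constraint 8: p - q = 4 — and the others hold by inspection.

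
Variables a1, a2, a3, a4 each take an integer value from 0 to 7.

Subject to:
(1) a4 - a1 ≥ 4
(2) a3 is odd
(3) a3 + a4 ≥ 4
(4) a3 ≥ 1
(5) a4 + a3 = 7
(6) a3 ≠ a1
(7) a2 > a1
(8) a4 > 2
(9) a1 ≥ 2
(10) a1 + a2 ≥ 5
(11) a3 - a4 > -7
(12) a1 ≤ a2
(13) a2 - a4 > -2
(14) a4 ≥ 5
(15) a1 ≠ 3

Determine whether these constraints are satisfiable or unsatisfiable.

Setting (a1, a2, a3, a4) = (2, 6, 1, 6) satisfies everything: constraint 1: a4 - a1 = 4; constraint 3: a3 + a4 = 7, and the others follow.

Satisfiable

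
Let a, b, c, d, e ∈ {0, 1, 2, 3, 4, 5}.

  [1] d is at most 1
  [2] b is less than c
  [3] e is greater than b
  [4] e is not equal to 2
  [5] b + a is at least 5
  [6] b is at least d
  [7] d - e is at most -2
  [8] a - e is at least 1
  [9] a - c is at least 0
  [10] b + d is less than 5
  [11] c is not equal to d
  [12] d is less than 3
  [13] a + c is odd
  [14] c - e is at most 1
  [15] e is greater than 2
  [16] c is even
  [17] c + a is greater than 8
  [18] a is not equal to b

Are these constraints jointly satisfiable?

Take a = 5, b = 1, c = 4, d = 1, e = 4. Then constraint 5: b + a = 6; constraint 7: d - e = -3; constraint 8: a - e = 1, and every other listed constraint is also met.

Satisfiable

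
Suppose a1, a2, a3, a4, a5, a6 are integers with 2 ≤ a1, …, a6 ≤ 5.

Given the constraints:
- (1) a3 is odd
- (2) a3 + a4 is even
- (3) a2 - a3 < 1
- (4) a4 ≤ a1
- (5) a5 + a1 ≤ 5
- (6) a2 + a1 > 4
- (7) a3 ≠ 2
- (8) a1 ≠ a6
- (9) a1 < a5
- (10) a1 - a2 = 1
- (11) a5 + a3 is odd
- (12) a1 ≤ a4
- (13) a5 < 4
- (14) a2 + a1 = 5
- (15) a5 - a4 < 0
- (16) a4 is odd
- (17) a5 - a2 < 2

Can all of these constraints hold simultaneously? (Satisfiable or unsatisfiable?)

Unsatisfiable

Constraints 4, 9, and 15 give a5 < a4, a4 ≤ a1, a1 < a5. Chaining: a5 < a4 ≤ a1 < a5, which forces a5 < a5 — impossible.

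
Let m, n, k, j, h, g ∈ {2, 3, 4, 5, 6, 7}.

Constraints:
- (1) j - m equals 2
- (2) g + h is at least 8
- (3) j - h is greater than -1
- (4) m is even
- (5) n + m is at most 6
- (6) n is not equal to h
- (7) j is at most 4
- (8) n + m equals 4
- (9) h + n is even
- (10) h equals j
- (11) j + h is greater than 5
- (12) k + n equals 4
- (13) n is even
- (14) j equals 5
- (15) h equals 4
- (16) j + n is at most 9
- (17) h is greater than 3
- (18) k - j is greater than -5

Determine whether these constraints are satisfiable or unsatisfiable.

Constraint 15 fixes h = 4 and constraint 14 fixes j = 5, but constraint 10 requires h = j. Since 4 ≠ 5, contradiction.

Unsatisfiable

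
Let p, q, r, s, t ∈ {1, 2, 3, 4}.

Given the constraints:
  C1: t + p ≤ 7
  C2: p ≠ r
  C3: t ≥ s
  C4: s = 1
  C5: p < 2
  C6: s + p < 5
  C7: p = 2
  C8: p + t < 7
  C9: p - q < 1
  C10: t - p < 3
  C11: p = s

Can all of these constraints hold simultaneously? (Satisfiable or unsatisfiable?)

Unsatisfiable

Constraint 7 fixes p = 2 and constraint 4 fixes s = 1, but constraint 11 requires p = s. Since 2 ≠ 1, contradiction.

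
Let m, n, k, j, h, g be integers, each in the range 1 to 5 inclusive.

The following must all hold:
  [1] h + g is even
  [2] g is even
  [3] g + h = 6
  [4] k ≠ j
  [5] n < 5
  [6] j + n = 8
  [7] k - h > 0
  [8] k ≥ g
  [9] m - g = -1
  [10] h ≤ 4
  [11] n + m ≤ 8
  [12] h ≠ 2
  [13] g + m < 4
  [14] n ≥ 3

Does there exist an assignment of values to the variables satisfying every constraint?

Satisfiable

Take m = 1, n = 4, k = 5, j = 4, h = 4, g = 2. Then constraint 3: g + h = 6; constraint 6: j + n = 8, and every other listed constraint is also met.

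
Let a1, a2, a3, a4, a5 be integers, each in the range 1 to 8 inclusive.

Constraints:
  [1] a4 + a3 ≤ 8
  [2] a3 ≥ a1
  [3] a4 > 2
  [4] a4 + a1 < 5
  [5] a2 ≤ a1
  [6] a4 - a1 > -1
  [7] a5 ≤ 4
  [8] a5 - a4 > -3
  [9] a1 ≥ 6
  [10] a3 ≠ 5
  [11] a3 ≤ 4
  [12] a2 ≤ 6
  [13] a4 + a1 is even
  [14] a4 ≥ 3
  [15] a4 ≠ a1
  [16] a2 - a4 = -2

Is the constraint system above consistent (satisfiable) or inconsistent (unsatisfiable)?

From constraint 14: a4 ≥ 3. From constraints 2 and 9: a3 ≥ a1 ≥ 6. Hence a4 + a3 ≥ 9. But constraint 1 requires a4 + a3 ≤ 8, and 8 < 9. Contradiction.

Unsatisfiable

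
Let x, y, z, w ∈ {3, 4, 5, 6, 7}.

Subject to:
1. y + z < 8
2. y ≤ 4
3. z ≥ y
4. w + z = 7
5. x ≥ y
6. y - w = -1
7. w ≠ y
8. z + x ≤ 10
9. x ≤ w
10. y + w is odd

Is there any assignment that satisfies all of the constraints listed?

Satisfiable

The assignment x = 4, y = 3, z = 3, w = 4 works:
  constraint 1 holds since y + z = 6.
  constraint 4 holds since w + z = 7.
The rest check out directly.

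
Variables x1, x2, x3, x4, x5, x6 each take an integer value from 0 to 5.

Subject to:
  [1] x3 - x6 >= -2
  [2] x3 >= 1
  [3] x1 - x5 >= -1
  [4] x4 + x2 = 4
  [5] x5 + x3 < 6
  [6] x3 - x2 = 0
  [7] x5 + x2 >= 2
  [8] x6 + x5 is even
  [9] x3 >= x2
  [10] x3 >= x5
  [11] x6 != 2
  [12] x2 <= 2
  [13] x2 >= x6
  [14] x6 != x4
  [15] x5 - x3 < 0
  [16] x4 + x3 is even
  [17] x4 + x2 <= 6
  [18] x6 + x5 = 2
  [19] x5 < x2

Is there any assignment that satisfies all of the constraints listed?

The assignment x1 = 0, x2 = 2, x3 = 2, x4 = 2, x5 = 1, x6 = 1 works:
  constraint 1 holds since x3 - x6 = 1.
  constraint 3 holds since x1 - x5 = -1.
  constraint 4 holds since x4 + x2 = 4.
The rest check out directly.

Satisfiable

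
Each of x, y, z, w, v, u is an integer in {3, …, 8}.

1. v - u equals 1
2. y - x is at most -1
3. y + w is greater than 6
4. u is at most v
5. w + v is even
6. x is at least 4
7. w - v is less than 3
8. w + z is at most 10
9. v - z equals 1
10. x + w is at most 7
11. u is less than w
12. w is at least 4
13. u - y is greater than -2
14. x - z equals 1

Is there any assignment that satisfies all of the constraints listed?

Unsatisfiable

From constraint 6: x ≥ 4. From constraint 12: w ≥ 4. Hence x + w ≥ 8. But constraint 10 requires x + w ≤ 7, and 7 < 8. Contradiction.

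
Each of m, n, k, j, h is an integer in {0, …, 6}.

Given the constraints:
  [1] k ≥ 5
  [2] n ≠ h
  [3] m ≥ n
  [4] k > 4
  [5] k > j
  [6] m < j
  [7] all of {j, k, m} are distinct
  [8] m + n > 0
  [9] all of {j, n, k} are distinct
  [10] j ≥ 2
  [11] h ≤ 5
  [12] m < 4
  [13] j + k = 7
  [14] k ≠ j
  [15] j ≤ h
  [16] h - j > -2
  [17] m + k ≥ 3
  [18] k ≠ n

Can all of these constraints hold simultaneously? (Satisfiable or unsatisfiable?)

Satisfiable

One satisfying assignment is m = 1, n = 0, k = 5, j = 2, h = 2.
For the less obvious constraints — constraint 8: m + n = 1; constraint 13: j + k = 7; constraint 16: h - j = 0 — and the others hold by inspection.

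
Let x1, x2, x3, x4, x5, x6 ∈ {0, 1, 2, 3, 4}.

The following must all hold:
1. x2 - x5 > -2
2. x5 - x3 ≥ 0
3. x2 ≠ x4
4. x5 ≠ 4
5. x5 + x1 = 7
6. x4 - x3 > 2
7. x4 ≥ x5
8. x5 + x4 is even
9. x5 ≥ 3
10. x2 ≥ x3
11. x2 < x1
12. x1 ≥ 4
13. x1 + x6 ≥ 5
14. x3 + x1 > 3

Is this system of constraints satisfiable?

Satisfiable

Try x1 = 4, x2 = 2, x3 = 0, x4 = 3, x5 = 3, x6 = 4.
Check constraint 1: x2 - x5 = -1; constraint 2: x5 - x3 = 3. The remaining constraints are straightforward to verify.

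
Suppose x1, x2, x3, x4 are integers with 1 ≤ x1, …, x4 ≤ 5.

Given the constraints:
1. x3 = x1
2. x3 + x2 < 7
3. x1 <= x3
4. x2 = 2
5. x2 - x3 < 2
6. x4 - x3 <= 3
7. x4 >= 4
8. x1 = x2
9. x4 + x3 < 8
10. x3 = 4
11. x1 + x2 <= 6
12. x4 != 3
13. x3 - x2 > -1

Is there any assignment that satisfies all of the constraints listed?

Constraint 10 fixes x3 = 4 and constraint 4 fixes x2 = 2. Constraints 1 and 8 give x3 = x1 = x2, so x3 = x2. But 4 ≠ 2 — contradiction.

Unsatisfiable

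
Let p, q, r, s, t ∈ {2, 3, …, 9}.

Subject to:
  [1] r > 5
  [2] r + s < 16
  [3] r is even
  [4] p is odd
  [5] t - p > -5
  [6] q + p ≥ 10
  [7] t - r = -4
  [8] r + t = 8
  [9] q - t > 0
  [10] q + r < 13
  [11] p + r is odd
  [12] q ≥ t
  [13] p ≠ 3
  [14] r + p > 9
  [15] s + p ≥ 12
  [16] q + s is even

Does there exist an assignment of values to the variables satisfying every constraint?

Satisfiable

The assignment p = 5, q = 5, r = 6, s = 9, t = 2 works:
  constraint 2 holds since r + s = 15.
  constraint 5 holds since t - p = -3.
The rest check out directly.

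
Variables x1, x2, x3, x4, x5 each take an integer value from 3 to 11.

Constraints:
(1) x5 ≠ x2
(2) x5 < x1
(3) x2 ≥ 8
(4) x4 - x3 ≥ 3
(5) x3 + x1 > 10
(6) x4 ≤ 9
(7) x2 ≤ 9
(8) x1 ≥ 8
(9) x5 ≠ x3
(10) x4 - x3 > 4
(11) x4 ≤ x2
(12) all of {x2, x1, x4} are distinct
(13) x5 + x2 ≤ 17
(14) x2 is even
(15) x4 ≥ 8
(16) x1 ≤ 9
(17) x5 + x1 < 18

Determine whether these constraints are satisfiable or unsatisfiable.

Unsatisfiable

Constraints 3, 6, 7, 8, 15, and 16 confine each of x2, x1, x4 to the 2 values {8, 9}.
Constraint 12 requires all 3 of them to be distinct, but only 2 values are available — impossible by the pigeonhole principle.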